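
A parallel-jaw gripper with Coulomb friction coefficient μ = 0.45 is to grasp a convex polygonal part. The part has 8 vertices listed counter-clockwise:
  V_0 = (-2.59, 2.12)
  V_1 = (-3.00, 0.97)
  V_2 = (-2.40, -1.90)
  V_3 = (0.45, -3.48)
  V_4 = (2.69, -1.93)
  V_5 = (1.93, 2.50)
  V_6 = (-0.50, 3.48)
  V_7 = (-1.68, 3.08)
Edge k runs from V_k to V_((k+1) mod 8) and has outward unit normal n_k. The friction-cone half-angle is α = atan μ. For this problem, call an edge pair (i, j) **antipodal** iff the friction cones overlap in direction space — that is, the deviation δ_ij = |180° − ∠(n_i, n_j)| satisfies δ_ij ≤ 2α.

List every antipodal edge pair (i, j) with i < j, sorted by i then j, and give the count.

α = atan 0.45 = 24.23°;  2α = 48.46°
n_0 = (-0.9419, +0.3358)
n_1 = (-0.9788, -0.2046)
n_2 = (-0.4849, -0.8746)
n_3 = (+0.5690, -0.8223)
n_4 = (+0.9856, +0.1691)
n_5 = (+0.3740, +0.9274)
n_6 = (-0.3210, +0.9471)
n_7 = (-0.7258, +0.6880)
  (0,1): δ = 148.57°  ·
  (0,2): δ = 99.38°  ·
  (0,3): δ = 35.70°  ✓
  (0,4): δ = 29.36°  ✓
  (0,5): δ = 87.66°  ·
  (0,6): δ = 128.35°  ·
  (0,7): δ = 156.15°  ·
  (1,2): δ = 130.81°  ·
  (1,3): δ = 67.13°  ·
  (1,4): δ = 2.07°  ✓
  (1,5): δ = 56.23°  ·
  (1,6): δ = 96.92°  ·
  (1,7): δ = 124.72°  ·
  (2,3): δ = 116.31°  ·
  (2,4): δ = 51.26°  ·
  (2,5): δ = 7.04°  ✓
  (2,6): δ = 47.73°  ✓
  (2,7): δ = 75.53°  ·
  (3,4): δ = 114.95°  ·
  (3,5): δ = 56.65°  ·
  (3,6): δ = 15.96°  ✓
  (3,7): δ = 11.85°  ✓
  (4,5): δ = 121.70°  ·
  (4,6): δ = 81.01°  ·
  (4,7): δ = 53.20°  ·
  (5,6): δ = 139.31°  ·
  (5,7): δ = 111.50°  ·
  (6,7): δ = 152.19°  ·
antipodal pairs: 7

count = 7; pairs: (0,3), (0,4), (1,4), (2,5), (2,6), (3,6), (3,7)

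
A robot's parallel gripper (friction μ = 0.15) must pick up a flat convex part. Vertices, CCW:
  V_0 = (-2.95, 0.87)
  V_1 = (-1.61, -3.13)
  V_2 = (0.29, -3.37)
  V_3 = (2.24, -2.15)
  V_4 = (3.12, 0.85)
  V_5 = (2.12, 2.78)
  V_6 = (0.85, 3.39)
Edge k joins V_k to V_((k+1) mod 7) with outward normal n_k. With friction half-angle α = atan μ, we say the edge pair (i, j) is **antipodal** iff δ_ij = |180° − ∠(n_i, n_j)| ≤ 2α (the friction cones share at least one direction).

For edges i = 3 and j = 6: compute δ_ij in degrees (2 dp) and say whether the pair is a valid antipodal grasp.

δ = 40.10°, invalid

α = atan 0.15 = 8.53°;  2α = 17.06°
edge 3: e_3 = (+0.88, +3.00);  n_3 = (+0.9596, -0.2815)
edge 6: e_6 = (-3.80, -2.52);  n_6 = (-0.5527, +0.8334)
∠(n_3, n_6) = 139.90°
δ = |180° − 139.90°| = 40.10°
40.10° > 2α = 17.06°  →  invalid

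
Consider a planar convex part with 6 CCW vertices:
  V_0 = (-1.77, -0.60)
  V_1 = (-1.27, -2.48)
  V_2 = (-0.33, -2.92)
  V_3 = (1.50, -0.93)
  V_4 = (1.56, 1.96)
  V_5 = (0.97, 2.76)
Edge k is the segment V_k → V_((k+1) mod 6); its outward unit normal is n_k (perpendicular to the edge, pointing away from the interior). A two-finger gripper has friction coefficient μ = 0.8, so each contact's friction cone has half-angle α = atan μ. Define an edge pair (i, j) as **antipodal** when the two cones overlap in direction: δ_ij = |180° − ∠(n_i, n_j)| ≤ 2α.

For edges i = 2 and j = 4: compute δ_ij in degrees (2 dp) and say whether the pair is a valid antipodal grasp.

δ = 100.99°, invalid

α = atan 0.8 = 38.66°;  2α = 77.32°
edge 2: e_2 = (+1.83, +1.99);  n_2 = (+0.7361, -0.6769)
edge 4: e_4 = (-0.59, +0.80);  n_4 = (+0.8048, +0.5935)
∠(n_2, n_4) = 79.01°
δ = |180° − 79.01°| = 100.99°
100.99° > 2α = 77.32°  →  invalid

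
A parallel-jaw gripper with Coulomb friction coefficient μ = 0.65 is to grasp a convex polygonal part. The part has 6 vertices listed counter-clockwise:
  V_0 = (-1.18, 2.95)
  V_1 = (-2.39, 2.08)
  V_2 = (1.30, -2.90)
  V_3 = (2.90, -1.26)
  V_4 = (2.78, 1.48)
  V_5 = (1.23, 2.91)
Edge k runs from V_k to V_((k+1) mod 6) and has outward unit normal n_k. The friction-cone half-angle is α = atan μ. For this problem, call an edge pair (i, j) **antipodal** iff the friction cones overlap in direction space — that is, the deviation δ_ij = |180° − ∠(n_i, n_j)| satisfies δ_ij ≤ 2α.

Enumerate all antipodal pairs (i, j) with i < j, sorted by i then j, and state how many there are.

α = atan 0.65 = 33.02°;  2α = 66.05°
n_0 = (-0.5838, +0.8119)
n_1 = (-0.8035, -0.5953)
n_2 = (+0.7158, -0.6983)
n_3 = (+0.9990, +0.0438)
n_4 = (+0.6781, +0.7350)
n_5 = (+0.0166, +0.9999)
  (0,1): δ = 89.18°  ·
  (0,2): δ = 9.99°  ✓
  (0,3): δ = 56.79°  ✓
  (0,4): δ = 101.59°  ·
  (0,5): δ = 143.33°  ·
  (1,2): δ = 80.83°  ·
  (1,3): δ = 34.03°  ✓
  (1,4): δ = 10.77°  ✓
  (1,5): δ = 52.51°  ✓
  (2,3): δ = 133.20°  ·
  (2,4): δ = 88.40°  ·
  (2,5): δ = 46.66°  ✓
  (3,4): δ = 135.20°  ·
  (3,5): δ = 93.46°  ·
  (4,5): δ = 138.26°  ·
antipodal pairs: 6

count = 6; pairs: (0,2), (0,3), (1,3), (1,4), (1,5), (2,5)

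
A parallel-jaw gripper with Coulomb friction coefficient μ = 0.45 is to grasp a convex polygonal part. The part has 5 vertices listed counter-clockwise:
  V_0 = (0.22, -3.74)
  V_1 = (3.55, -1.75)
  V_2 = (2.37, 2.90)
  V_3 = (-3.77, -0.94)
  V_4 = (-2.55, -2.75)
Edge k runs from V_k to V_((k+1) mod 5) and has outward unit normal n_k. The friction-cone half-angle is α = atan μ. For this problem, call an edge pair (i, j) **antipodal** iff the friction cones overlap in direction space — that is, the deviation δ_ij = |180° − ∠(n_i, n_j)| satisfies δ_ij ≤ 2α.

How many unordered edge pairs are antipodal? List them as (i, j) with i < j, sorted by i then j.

count = 2; pairs: (0,2), (1,3)

α = atan 0.45 = 24.23°;  2α = 48.46°
n_0 = (+0.5130, -0.8584)
n_1 = (+0.9693, +0.2460)
n_2 = (-0.5302, +0.8478)
n_3 = (-0.8292, -0.5589)
n_4 = (-0.3366, -0.9417)
  (0,1): δ = 106.62°  ·
  (0,2): δ = 1.16°  ✓
  (0,3): δ = 93.12°  ·
  (0,4): δ = 129.47°  ·
  (1,2): δ = 72.22°  ·
  (1,3): δ = 19.74°  ✓
  (1,4): δ = 56.09°  ·
  (2,3): δ = 88.04°  ·
  (2,4): δ = 51.69°  ·
  (3,4): δ = 143.65°  ·
antipodal pairs: 2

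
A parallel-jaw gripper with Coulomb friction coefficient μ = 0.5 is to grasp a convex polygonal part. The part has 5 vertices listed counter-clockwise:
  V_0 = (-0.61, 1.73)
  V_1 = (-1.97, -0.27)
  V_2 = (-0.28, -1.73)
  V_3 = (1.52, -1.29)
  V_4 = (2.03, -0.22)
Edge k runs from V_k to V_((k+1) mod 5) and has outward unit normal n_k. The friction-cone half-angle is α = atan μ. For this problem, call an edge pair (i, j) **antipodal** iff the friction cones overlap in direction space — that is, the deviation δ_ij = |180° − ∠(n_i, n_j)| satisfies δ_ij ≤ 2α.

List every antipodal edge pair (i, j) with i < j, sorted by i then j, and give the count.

α = atan 0.5 = 26.57°;  2α = 53.13°
n_0 = (-0.8269, +0.5623)
n_1 = (-0.6537, -0.7567)
n_2 = (+0.2375, -0.9714)
n_3 = (+0.9027, -0.4303)
n_4 = (+0.5941, +0.8044)
  (0,1): δ = 96.61°  ·
  (0,2): δ = 42.05°  ✓
  (0,3): δ = 8.73°  ✓
  (0,4): δ = 87.76°  ·
  (1,2): δ = 125.44°  ·
  (1,3): δ = 74.66°  ·
  (1,4): δ = 4.37°  ✓
  (2,3): δ = 129.22°  ·
  (2,4): δ = 50.19°  ✓
  (3,4): δ = 100.97°  ·
antipodal pairs: 4

count = 4; pairs: (0,2), (0,3), (1,4), (2,4)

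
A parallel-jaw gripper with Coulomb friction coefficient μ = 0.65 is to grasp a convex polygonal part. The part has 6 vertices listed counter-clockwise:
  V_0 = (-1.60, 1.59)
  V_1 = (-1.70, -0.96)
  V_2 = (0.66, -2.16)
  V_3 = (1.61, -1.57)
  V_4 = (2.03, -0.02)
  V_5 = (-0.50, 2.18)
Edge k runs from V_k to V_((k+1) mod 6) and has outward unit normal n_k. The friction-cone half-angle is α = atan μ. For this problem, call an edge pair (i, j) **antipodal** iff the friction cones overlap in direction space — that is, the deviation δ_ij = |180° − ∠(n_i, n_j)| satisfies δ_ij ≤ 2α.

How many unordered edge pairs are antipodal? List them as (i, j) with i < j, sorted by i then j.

count = 7; pairs: (0,2), (0,3), (0,4), (1,4), (1,5), (2,5), (3,5)

α = atan 0.65 = 33.02°;  2α = 66.05°
n_0 = (-0.9992, +0.0392)
n_1 = (-0.4532, -0.8914)
n_2 = (+0.5276, -0.8495)
n_3 = (+0.9652, -0.2615)
n_4 = (+0.6562, +0.7546)
n_5 = (-0.4727, +0.8812)
  (0,1): δ = 114.71°  ·
  (0,2): δ = 55.91°  ✓
  (0,3): δ = 12.92°  ✓
  (0,4): δ = 51.24°  ✓
  (0,5): δ = 120.45°  ·
  (1,2): δ = 121.21°  ·
  (1,3): δ = 78.21°  ·
  (1,4): δ = 14.06°  ✓
  (1,5): δ = 55.16°  ✓
  (2,3): δ = 137.00°  ·
  (2,4): δ = 72.85°  ·
  (2,5): δ = 3.63°  ✓
  (3,4): δ = 115.85°  ·
  (3,5): δ = 46.63°  ✓
  (4,5): δ = 110.78°  ·
antipodal pairs: 7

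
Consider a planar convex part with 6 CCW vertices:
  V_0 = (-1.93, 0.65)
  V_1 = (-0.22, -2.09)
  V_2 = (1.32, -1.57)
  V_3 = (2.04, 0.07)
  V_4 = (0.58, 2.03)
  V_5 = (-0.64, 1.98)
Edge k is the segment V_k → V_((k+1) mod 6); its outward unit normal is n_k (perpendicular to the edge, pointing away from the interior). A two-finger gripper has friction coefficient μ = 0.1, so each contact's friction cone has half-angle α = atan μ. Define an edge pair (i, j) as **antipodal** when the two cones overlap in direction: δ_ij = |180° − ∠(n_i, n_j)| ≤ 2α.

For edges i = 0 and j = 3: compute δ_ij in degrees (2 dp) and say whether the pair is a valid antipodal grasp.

δ = 4.71°, valid

α = atan 0.1 = 5.71°;  2α = 11.42°
edge 0: e_0 = (+1.71, -2.74);  n_0 = (-0.8483, -0.5294)
edge 3: e_3 = (-1.46, +1.96);  n_3 = (+0.8020, +0.5974)
∠(n_0, n_3) = 175.29°
δ = |180° − 175.29°| = 4.71°
4.71° ≤ 2α = 11.42°  →  valid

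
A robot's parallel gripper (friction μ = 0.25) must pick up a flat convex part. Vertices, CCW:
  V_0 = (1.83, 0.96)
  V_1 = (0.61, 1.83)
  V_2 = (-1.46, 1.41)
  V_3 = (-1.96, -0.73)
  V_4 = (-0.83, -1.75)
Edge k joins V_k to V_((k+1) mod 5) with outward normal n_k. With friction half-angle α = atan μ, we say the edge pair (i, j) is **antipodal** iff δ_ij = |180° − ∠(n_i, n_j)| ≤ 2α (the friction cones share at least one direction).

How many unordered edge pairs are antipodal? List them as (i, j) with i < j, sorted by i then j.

count = 1; pairs: (0,3)

α = atan 0.25 = 14.04°;  2α = 28.07°
n_0 = (+0.5806, +0.8142)
n_1 = (-0.1988, +0.9800)
n_2 = (-0.9738, +0.2275)
n_3 = (-0.6701, -0.7423)
n_4 = (+0.7137, -0.7005)
  (0,1): δ = 133.04°  ·
  (0,2): δ = 67.66°  ·
  (0,3): δ = 6.58°  ✓
  (0,4): δ = 81.03°  ·
  (1,2): δ = 114.62°  ·
  (1,3): δ = 53.54°  ·
  (1,4): δ = 34.06°  ·
  (2,3): δ = 118.92°  ·
  (2,4): δ = 31.32°  ·
  (3,4): δ = 92.40°  ·
antipodal pairs: 1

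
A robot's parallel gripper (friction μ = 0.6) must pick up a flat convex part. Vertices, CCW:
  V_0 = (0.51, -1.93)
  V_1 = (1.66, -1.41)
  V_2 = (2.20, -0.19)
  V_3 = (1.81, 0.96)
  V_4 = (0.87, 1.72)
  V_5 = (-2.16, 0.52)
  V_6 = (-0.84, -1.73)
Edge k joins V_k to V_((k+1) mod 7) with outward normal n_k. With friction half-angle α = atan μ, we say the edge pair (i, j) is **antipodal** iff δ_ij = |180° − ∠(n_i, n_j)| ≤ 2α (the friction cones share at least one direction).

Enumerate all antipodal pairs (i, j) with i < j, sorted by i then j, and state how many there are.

count = 7; pairs: (0,4), (1,4), (1,5), (2,5), (3,5), (3,6), (4,6)

α = atan 0.6 = 30.96°;  2α = 61.93°
n_0 = (+0.4120, -0.9112)
n_1 = (+0.9144, -0.4047)
n_2 = (+0.9470, +0.3212)
n_3 = (+0.6287, +0.7776)
n_4 = (-0.3682, +0.9297)
n_5 = (-0.8625, -0.5060)
n_6 = (-0.1465, -0.9892)
  (0,1): δ = 138.21°  ·
  (0,2): δ = 95.60°  ·
  (0,3): δ = 63.29°  ·
  (0,4): δ = 2.73°  ✓
  (0,5): δ = 96.07°  ·
  (0,6): δ = 147.24°  ·
  (1,2): δ = 137.39°  ·
  (1,3): δ = 105.08°  ·
  (1,4): δ = 44.52°  ✓
  (1,5): δ = 54.27°  ✓
  (1,6): δ = 105.45°  ·
  (2,3): δ = 147.69°  ·
  (2,4): δ = 87.13°  ·
  (2,5): δ = 11.67°  ✓
  (2,6): δ = 62.84°  ·
  (3,4): δ = 119.44°  ·
  (3,5): δ = 20.65°  ✓
  (3,6): δ = 30.53°  ✓
  (4,5): δ = 81.21°  ·
  (4,6): δ = 30.03°  ✓
  (5,6): δ = 128.83°  ·
antipodal pairs: 7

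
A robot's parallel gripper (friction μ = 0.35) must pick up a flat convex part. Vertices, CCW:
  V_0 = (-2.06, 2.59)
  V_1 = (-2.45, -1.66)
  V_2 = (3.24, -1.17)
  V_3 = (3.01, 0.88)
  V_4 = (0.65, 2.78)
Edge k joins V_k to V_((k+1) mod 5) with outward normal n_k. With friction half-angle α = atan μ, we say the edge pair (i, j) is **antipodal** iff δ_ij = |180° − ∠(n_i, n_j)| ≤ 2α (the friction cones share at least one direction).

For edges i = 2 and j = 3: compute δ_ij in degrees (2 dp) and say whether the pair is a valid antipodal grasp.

δ = 135.24°, invalid

α = atan 0.35 = 19.29°;  2α = 38.58°
edge 2: e_2 = (-0.23, +2.05);  n_2 = (+0.9938, +0.1115)
edge 3: e_3 = (-2.36, +1.90);  n_3 = (+0.6271, +0.7789)
∠(n_2, n_3) = 44.76°
δ = |180° − 44.76°| = 135.24°
135.24° > 2α = 38.58°  →  invalid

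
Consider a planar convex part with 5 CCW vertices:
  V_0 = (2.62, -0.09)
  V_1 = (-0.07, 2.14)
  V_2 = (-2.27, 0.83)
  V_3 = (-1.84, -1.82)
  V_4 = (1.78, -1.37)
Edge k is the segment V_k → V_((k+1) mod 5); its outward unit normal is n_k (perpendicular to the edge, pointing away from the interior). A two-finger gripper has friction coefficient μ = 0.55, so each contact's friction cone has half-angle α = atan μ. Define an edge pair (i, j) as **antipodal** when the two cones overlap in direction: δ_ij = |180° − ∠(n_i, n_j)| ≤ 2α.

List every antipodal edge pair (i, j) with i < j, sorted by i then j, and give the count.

count = 5; pairs: (0,2), (0,3), (1,3), (1,4), (2,4)

α = atan 0.55 = 28.81°;  2α = 57.62°
n_0 = (+0.6382, +0.7699)
n_1 = (-0.5116, +0.8592)
n_2 = (-0.9871, -0.1602)
n_3 = (+0.1234, -0.9924)
n_4 = (+0.8360, -0.5487)
  (0,1): δ = 109.57°  ·
  (0,2): δ = 41.12°  ✓
  (0,3): δ = 46.74°  ✓
  (0,4): δ = 96.38°  ·
  (1,2): δ = 111.56°  ·
  (1,3): δ = 23.69°  ✓
  (1,4): δ = 25.95°  ✓
  (2,3): δ = 92.13°  ·
  (2,4): δ = 42.49°  ✓
  (3,4): δ = 130.36°  ·
antipodal pairs: 5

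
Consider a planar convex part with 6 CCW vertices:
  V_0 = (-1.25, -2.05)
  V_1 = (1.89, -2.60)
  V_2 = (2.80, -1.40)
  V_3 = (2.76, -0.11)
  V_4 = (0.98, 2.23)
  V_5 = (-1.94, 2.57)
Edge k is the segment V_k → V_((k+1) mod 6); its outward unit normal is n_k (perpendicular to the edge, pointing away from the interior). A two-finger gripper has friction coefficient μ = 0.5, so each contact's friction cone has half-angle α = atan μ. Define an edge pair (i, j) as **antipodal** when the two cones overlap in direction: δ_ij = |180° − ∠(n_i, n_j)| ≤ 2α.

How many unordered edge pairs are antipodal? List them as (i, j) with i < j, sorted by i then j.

α = atan 0.5 = 26.57°;  2α = 53.13°
n_0 = (-0.1725, -0.9850)
n_1 = (+0.7968, -0.6042)
n_2 = (+0.9995, +0.0310)
n_3 = (+0.7959, +0.6054)
n_4 = (+0.1157, +0.9933)
n_5 = (-0.9890, -0.1477)
  (0,1): δ = 117.24°  ·
  (0,2): δ = 78.29°  ·
  (0,3): δ = 42.81°  ✓
  (0,4): δ = 3.29°  ✓
  (0,5): δ = 108.43°  ·
  (1,2): δ = 141.05°  ·
  (1,3): δ = 105.57°  ·
  (1,4): δ = 59.47°  ·
  (1,5): δ = 45.67°  ✓
  (2,3): δ = 144.52°  ·
  (2,4): δ = 98.42°  ·
  (2,5): δ = 6.72°  ✓
  (3,4): δ = 133.90°  ·
  (3,5): δ = 28.77°  ✓
  (4,5): δ = 74.86°  ·
antipodal pairs: 5

count = 5; pairs: (0,3), (0,4), (1,5), (2,5), (3,5)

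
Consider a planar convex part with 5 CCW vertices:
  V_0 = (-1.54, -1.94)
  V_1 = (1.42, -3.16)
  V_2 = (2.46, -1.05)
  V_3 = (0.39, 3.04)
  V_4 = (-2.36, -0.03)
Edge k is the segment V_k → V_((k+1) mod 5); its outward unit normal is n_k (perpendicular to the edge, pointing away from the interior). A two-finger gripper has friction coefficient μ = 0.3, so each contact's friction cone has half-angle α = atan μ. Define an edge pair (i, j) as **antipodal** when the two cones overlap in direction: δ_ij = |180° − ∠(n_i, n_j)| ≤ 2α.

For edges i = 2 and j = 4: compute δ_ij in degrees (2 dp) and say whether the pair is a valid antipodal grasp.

δ = 3.61°, valid

α = atan 0.3 = 16.70°;  2α = 33.40°
edge 2: e_2 = (-2.07, +4.09);  n_2 = (+0.8922, +0.4516)
edge 4: e_4 = (+0.82, -1.91);  n_4 = (-0.9189, -0.3945)
∠(n_2, n_4) = 176.39°
δ = |180° − 176.39°| = 3.61°
3.61° ≤ 2α = 33.40°  →  valid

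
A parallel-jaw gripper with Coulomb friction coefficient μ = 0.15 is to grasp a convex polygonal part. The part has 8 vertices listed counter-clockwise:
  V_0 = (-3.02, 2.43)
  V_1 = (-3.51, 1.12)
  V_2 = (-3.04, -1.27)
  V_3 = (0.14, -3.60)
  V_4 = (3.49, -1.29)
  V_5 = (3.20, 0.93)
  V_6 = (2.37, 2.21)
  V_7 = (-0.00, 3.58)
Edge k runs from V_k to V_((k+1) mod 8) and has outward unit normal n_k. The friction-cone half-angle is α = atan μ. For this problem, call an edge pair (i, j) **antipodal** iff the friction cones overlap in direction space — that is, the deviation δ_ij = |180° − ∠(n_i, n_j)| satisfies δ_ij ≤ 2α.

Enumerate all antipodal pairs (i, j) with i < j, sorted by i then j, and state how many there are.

count = 3; pairs: (1,4), (2,6), (3,7)

α = atan 0.15 = 8.53°;  2α = 17.06°
n_0 = (-0.9366, +0.3503)
n_1 = (-0.9812, -0.1930)
n_2 = (-0.5910, -0.8066)
n_3 = (+0.5677, -0.8233)
n_4 = (+0.9916, +0.1295)
n_5 = (+0.8390, +0.5441)
n_6 = (+0.5005, +0.8658)
n_7 = (-0.3559, +0.9345)
  (0,1): δ = 148.37°  ·
  (0,2): δ = 105.72°  ·
  (0,3): δ = 34.90°  ·
  (0,4): δ = 27.95°  ·
  (0,5): δ = 53.47°  ·
  (0,6): δ = 80.48°  ·
  (0,7): δ = 131.35°  ·
  (1,2): δ = 137.36°  ·
  (1,3): δ = 66.54°  ·
  (1,4): δ = 3.68°  ✓
  (1,5): δ = 21.84°  ·
  (1,6): δ = 48.84°  ·
  (1,7): δ = 99.72°  ·
  (2,3): δ = 109.18°  ·
  (2,4): δ = 46.33°  ·
  (2,5): δ = 20.81°  ·
  (2,6): δ = 6.20°  ✓
  (2,7): δ = 57.08°  ·
  (3,4): δ = 117.15°  ·
  (3,5): δ = 91.63°  ·
  (3,6): δ = 64.62°  ·
  (3,7): δ = 13.74°  ✓
  (4,5): δ = 154.48°  ·
  (4,6): δ = 127.47°  ·
  (4,7): δ = 76.60°  ·
  (5,6): δ = 152.99°  ·
  (5,7): δ = 102.11°  ·
  (6,7): δ = 129.12°  ·
antipodal pairs: 3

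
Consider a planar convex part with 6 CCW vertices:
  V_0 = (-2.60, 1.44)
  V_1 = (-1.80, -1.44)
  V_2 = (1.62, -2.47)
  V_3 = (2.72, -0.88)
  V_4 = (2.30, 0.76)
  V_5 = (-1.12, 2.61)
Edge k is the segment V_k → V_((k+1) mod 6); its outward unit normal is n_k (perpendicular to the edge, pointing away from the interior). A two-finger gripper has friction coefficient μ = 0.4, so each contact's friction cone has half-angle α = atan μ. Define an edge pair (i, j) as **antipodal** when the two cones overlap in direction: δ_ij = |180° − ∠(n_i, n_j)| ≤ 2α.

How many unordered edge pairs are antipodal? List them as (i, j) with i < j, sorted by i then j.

α = atan 0.4 = 21.80°;  2α = 43.60°
n_0 = (-0.9635, -0.2676)
n_1 = (-0.2884, -0.9575)
n_2 = (+0.8224, -0.5689)
n_3 = (+0.9687, +0.2481)
n_4 = (+0.4758, +0.8796)
n_5 = (-0.6202, +0.7845)
  (0,1): δ = 122.28°  ·
  (0,2): δ = 50.20°  ·
  (0,3): δ = 1.16°  ✓
  (0,4): δ = 46.07°  ·
  (0,5): δ = 112.80°  ·
  (1,2): δ = 107.92°  ·
  (1,3): δ = 58.87°  ·
  (1,4): δ = 11.65°  ✓
  (1,5): δ = 55.09°  ·
  (2,3): δ = 130.96°  ·
  (2,4): δ = 83.73°  ·
  (2,5): δ = 17.00°  ✓
  (3,4): δ = 132.78°  ·
  (3,5): δ = 66.04°  ·
  (4,5): δ = 113.26°  ·
antipodal pairs: 3

count = 3; pairs: (0,3), (1,4), (2,5)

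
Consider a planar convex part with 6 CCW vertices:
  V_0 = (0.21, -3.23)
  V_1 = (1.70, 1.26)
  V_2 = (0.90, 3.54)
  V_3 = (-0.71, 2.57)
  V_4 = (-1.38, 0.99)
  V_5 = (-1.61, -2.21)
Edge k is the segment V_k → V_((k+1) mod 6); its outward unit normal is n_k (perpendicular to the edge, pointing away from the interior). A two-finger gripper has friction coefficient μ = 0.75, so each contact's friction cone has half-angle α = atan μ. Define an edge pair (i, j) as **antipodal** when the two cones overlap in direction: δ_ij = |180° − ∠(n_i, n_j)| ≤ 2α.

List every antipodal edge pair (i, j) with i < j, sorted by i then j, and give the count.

count = 7; pairs: (0,2), (0,3), (0,4), (1,3), (1,4), (1,5), (2,5)

α = atan 0.75 = 36.87°;  2α = 73.74°
n_0 = (+0.9491, -0.3150)
n_1 = (+0.9436, +0.3311)
n_2 = (-0.5161, +0.8566)
n_3 = (-0.9206, +0.3904)
n_4 = (-0.9974, +0.0717)
n_5 = (-0.4889, -0.8723)
  (0,1): δ = 142.31°  ·
  (0,2): δ = 40.57°  ✓
  (0,3): δ = 4.62°  ✓
  (0,4): δ = 14.25°  ✓
  (0,5): δ = 79.09°  ·
  (1,2): δ = 78.27°  ·
  (1,3): δ = 42.31°  ✓
  (1,4): δ = 23.45°  ✓
  (1,5): δ = 41.40°  ✓
  (2,3): δ = 144.05°  ·
  (2,4): δ = 125.18°  ·
  (2,5): δ = 60.34°  ✓
  (3,4): δ = 161.13°  ·
  (3,5): δ = 96.29°  ·
  (4,5): δ = 115.16°  ·
antipodal pairs: 7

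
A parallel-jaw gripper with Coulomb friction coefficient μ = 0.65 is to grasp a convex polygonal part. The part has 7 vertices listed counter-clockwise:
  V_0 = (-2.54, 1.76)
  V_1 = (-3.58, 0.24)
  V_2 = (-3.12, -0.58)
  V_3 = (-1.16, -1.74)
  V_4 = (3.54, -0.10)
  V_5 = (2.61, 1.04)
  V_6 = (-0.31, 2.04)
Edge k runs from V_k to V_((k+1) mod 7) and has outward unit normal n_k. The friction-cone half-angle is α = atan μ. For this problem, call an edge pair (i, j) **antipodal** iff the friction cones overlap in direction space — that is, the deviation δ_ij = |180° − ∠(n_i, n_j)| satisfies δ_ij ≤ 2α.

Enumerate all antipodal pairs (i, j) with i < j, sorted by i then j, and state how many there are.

α = atan 0.65 = 33.02°;  2α = 66.05°
n_0 = (-0.8253, +0.5647)
n_1 = (-0.8721, -0.4893)
n_2 = (-0.5093, -0.8606)
n_3 = (+0.3295, -0.9442)
n_4 = (+0.7749, +0.6321)
n_5 = (+0.3240, +0.9461)
n_6 = (-0.1246, +0.9922)
  (0,1): δ = 116.33°  ·
  (0,2): δ = 86.24°  ·
  (0,3): δ = 36.38°  ✓
  (0,4): δ = 73.59°  ·
  (0,5): δ = 105.48°  ·
  (0,6): δ = 131.54°  ·
  (1,2): δ = 149.91°  ·
  (1,3): δ = 100.06°  ·
  (1,4): δ = 9.92°  ✓
  (1,5): δ = 41.80°  ✓
  (1,6): δ = 67.87°  ·
  (2,3): δ = 130.15°  ·
  (2,4): δ = 20.17°  ✓
  (2,5): δ = 11.71°  ✓
  (2,6): δ = 37.78°  ✓
  (3,4): δ = 70.03°  ·
  (3,5): δ = 38.14°  ✓
  (3,6): δ = 12.08°  ✓
  (4,5): δ = 148.11°  ·
  (4,6): δ = 122.05°  ·
  (5,6): δ = 153.94°  ·
antipodal pairs: 8

count = 8; pairs: (0,3), (1,4), (1,5), (2,4), (2,5), (2,6), (3,5), (3,6)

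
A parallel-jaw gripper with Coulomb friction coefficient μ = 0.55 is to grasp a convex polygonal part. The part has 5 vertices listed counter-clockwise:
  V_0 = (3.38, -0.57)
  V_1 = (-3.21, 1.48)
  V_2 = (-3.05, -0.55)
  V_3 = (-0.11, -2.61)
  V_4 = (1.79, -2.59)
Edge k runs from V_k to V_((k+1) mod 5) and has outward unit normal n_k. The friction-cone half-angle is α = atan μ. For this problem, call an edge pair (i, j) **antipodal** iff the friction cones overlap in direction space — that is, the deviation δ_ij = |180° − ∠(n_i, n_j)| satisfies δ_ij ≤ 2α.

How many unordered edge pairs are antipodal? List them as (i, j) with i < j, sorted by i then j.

α = atan 0.55 = 28.81°;  2α = 57.62°
n_0 = (+0.2970, +0.9549)
n_1 = (-0.9969, -0.0786)
n_2 = (-0.5738, -0.8190)
n_3 = (+0.0105, -0.9999)
n_4 = (+0.7858, -0.6185)
  (0,1): δ = 68.21°  ·
  (0,2): δ = 17.74°  ✓
  (0,3): δ = 17.88°  ✓
  (0,4): δ = 69.07°  ·
  (1,2): δ = 129.52°  ·
  (1,3): δ = 93.90°  ·
  (1,4): δ = 42.71°  ✓
  (2,3): δ = 144.38°  ·
  (2,4): δ = 93.19°  ·
  (3,4): δ = 128.81°  ·
antipodal pairs: 3

count = 3; pairs: (0,2), (0,3), (1,4)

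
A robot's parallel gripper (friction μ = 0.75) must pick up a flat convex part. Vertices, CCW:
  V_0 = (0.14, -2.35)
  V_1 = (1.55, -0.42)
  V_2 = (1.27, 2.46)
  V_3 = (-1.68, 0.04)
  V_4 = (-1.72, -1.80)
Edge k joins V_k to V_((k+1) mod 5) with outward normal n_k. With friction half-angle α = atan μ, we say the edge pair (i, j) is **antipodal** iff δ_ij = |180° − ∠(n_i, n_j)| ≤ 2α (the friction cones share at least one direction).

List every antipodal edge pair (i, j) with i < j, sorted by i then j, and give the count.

count = 6; pairs: (0,2), (0,3), (1,2), (1,3), (1,4), (2,4)

α = atan 0.75 = 36.87°;  2α = 73.74°
n_0 = (+0.8075, -0.5899)
n_1 = (+0.9953, +0.0968)
n_2 = (-0.6342, +0.7731)
n_3 = (-0.9998, +0.0217)
n_4 = (-0.2836, -0.9590)
  (0,1): δ = 138.30°  ·
  (0,2): δ = 14.49°  ✓
  (0,3): δ = 34.91°  ✓
  (0,4): δ = 109.68°  ·
  (1,2): δ = 56.19°  ✓
  (1,3): δ = 6.80°  ✓
  (1,4): δ = 67.97°  ✓
  (2,3): δ = 130.61°  ·
  (2,4): δ = 55.84°  ✓
  (3,4): δ = 105.23°  ·
antipodal pairs: 6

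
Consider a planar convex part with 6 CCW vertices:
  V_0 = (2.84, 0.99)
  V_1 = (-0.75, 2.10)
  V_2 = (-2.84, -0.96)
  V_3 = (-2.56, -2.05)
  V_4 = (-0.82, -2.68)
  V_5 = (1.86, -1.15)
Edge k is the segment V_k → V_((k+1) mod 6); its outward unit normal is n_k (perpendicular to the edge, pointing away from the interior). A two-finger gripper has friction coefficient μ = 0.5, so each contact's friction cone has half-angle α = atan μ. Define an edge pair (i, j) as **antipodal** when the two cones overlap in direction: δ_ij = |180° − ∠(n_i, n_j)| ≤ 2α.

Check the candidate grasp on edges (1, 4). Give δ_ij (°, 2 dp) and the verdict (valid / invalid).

δ = 25.94°, valid

α = atan 0.5 = 26.57°;  2α = 53.13°
edge 1: e_1 = (-2.09, -3.06);  n_1 = (-0.8258, +0.5640)
edge 4: e_4 = (+2.68, +1.53);  n_4 = (+0.4958, -0.8684)
∠(n_1, n_4) = 154.06°
δ = |180° − 154.06°| = 25.94°
25.94° ≤ 2α = 53.13°  →  valid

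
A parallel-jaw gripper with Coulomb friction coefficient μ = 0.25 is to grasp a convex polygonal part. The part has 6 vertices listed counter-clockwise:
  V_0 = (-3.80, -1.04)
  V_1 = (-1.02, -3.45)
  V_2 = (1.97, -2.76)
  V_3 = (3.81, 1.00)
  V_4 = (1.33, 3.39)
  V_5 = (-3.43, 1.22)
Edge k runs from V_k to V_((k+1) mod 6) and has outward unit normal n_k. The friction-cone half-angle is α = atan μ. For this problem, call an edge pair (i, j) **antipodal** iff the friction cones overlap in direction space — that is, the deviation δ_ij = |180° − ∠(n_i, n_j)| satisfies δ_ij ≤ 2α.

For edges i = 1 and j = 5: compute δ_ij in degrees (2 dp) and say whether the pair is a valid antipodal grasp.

δ = 67.71°, invalid

α = atan 0.25 = 14.04°;  2α = 28.07°
edge 1: e_1 = (+2.99, +0.69);  n_1 = (+0.2249, -0.9744)
edge 5: e_5 = (-0.37, -2.26);  n_5 = (-0.9869, +0.1616)
∠(n_1, n_5) = 112.29°
δ = |180° − 112.29°| = 67.71°
67.71° > 2α = 28.07°  →  invalid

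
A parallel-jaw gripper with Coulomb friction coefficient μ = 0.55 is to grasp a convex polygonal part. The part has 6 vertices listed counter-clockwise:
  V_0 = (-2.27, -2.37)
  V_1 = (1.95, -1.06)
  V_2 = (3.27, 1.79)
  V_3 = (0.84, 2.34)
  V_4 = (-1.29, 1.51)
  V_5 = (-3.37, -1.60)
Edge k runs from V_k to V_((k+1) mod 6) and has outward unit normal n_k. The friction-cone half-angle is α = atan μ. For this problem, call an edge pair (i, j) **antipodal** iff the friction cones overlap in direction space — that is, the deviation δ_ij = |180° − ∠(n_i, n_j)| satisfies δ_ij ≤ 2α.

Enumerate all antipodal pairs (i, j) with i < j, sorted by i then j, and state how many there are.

α = atan 0.55 = 28.81°;  2α = 57.62°
n_0 = (+0.2965, -0.9550)
n_1 = (+0.9074, -0.4203)
n_2 = (+0.2208, +0.9753)
n_3 = (-0.3631, +0.9318)
n_4 = (-0.8312, +0.5559)
n_5 = (-0.5735, -0.8192)
  (0,1): δ = 132.10°  ·
  (0,2): δ = 30.00°  ✓
  (0,3): δ = 4.04°  ✓
  (0,4): δ = 38.98°  ✓
  (0,5): δ = 127.76°  ·
  (1,2): δ = 77.90°  ·
  (1,3): δ = 43.86°  ✓
  (1,4): δ = 8.92°  ✓
  (1,5): δ = 79.86°  ·
  (2,3): δ = 145.96°  ·
  (2,4): δ = 111.02°  ·
  (2,5): δ = 22.24°  ✓
  (3,4): δ = 145.06°  ·
  (3,5): δ = 56.28°  ✓
  (4,5): δ = 91.22°  ·
antipodal pairs: 7

count = 7; pairs: (0,2), (0,3), (0,4), (1,3), (1,4), (2,5), (3,5)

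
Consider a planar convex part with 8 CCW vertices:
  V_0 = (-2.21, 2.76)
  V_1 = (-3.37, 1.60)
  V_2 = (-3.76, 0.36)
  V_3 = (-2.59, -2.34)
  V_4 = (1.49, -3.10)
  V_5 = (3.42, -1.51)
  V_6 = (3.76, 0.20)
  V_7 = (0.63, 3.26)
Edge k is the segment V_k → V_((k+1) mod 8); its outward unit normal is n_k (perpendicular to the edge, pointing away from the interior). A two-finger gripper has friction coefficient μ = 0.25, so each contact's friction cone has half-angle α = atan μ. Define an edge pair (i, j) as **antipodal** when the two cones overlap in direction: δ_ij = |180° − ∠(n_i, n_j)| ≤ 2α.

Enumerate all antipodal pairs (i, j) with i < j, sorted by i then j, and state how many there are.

count = 4; pairs: (0,4), (1,5), (2,6), (3,7)

α = atan 0.25 = 14.04°;  2α = 28.07°
n_0 = (-0.7071, +0.7071)
n_1 = (-0.9539, +0.3000)
n_2 = (-0.9176, -0.3976)
n_3 = (-0.1831, -0.9831)
n_4 = (+0.6358, -0.7718)
n_5 = (+0.9808, -0.1950)
n_6 = (+0.6991, +0.7151)
n_7 = (-0.1734, +0.9849)
  (0,1): δ = 152.46°  ·
  (0,2): δ = 111.57°  ·
  (0,3): δ = 55.55°  ·
  (0,4): δ = 5.52°  ✓
  (0,5): δ = 33.75°  ·
  (0,6): δ = 90.65°  ·
  (0,7): δ = 144.98°  ·
  (1,2): δ = 139.11°  ·
  (1,3): δ = 83.09°  ·
  (1,4): δ = 33.06°  ·
  (1,5): δ = 6.21°  ✓
  (1,6): δ = 63.11°  ·
  (1,7): δ = 117.44°  ·
  (2,3): δ = 123.98°  ·
  (2,4): δ = 73.95°  ·
  (2,5): δ = 34.67°  ·
  (2,6): δ = 22.22°  ✓
  (2,7): δ = 76.56°  ·
  (3,4): δ = 129.97°  ·
  (3,5): δ = 90.69°  ·
  (3,6): δ = 33.80°  ·
  (3,7): δ = 20.54°  ✓
  (4,5): δ = 140.73°  ·
  (4,6): δ = 83.83°  ·
  (4,7): δ = 29.50°  ·
  (5,6): δ = 123.11°  ·
  (5,7): δ = 68.77°  ·
  (6,7): δ = 125.66°  ·
antipodal pairs: 4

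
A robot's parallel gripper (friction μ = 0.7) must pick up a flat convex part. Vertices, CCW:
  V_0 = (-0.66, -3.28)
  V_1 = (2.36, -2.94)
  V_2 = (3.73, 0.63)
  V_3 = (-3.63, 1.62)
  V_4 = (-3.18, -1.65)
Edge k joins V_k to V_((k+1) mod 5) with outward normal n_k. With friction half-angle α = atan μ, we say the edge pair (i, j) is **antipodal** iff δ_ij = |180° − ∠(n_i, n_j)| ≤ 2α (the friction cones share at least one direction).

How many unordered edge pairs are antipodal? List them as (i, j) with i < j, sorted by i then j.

count = 3; pairs: (0,2), (1,3), (2,4)

α = atan 0.7 = 34.99°;  2α = 69.98°
n_0 = (+0.1119, -0.9937)
n_1 = (+0.9336, -0.3583)
n_2 = (+0.1333, +0.9911)
n_3 = (-0.9907, -0.1363)
n_4 = (-0.5431, -0.8397)
  (0,1): δ = 117.42°  ·
  (0,2): δ = 14.08°  ✓
  (0,3): δ = 91.41°  ·
  (0,4): δ = 140.68°  ·
  (1,2): δ = 76.67°  ·
  (1,3): δ = 28.83°  ✓
  (1,4): δ = 78.10°  ·
  (2,3): δ = 74.50°  ·
  (2,4): δ = 25.23°  ✓
  (3,4): δ = 130.73°  ·
antipodal pairs: 3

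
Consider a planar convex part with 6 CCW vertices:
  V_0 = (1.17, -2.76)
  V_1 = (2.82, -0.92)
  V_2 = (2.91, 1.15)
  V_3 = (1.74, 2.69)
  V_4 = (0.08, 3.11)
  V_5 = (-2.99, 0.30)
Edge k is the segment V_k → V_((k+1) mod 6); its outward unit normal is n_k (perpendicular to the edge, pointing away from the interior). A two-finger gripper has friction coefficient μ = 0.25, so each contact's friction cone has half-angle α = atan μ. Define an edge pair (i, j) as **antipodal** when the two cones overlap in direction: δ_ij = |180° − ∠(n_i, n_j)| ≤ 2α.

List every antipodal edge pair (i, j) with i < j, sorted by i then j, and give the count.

count = 3; pairs: (0,4), (2,5), (3,5)

α = atan 0.25 = 14.04°;  2α = 28.07°
n_0 = (+0.7445, -0.6676)
n_1 = (+0.9991, -0.0434)
n_2 = (+0.7963, +0.6050)
n_3 = (+0.2453, +0.9695)
n_4 = (-0.6752, +0.7377)
n_5 = (-0.5925, -0.8055)
  (0,1): δ = 140.61°  ·
  (0,2): δ = 100.89°  ·
  (0,3): δ = 62.31°  ·
  (0,4): δ = 5.65°  ✓
  (0,5): δ = 95.55°  ·
  (1,2): δ = 140.29°  ·
  (1,3): δ = 101.71°  ·
  (1,4): δ = 45.04°  ·
  (1,5): δ = 56.15°  ·
  (2,3): δ = 141.42°  ·
  (2,4): δ = 84.76°  ·
  (2,5): δ = 16.44°  ✓
  (3,4): δ = 123.33°  ·
  (3,5): δ = 22.14°  ✓
  (4,5): δ = 78.81°  ·
antipodal pairs: 3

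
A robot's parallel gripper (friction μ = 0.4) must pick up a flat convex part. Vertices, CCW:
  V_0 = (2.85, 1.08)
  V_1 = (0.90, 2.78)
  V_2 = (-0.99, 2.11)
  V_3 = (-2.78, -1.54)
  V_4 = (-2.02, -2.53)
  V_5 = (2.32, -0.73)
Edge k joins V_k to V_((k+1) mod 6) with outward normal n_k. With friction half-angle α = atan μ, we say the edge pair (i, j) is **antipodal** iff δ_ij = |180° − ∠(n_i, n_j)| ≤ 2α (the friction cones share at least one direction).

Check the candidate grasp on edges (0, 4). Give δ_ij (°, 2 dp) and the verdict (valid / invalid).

α = atan 0.4 = 21.80°;  2α = 43.60°
edge 0: e_0 = (-1.95, +1.70);  n_0 = (+0.6571, +0.7538)
edge 4: e_4 = (+4.34, +1.80);  n_4 = (+0.3831, -0.9237)
∠(n_0, n_4) = 116.39°
δ = |180° − 116.39°| = 63.61°
63.61° > 2α = 43.60°  →  invalid

δ = 63.61°, invalid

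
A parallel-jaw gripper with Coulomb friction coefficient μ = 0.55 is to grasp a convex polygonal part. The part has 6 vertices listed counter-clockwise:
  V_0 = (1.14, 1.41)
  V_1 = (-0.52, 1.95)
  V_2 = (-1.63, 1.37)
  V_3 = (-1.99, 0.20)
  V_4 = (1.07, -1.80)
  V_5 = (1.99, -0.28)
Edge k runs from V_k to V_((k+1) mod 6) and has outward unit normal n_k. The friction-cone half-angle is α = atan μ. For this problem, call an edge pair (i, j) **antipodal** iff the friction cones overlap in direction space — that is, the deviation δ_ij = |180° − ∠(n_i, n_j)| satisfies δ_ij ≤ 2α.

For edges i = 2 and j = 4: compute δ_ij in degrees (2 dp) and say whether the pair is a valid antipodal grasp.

α = atan 0.55 = 28.81°;  2α = 57.62°
edge 2: e_2 = (-0.36, -1.17);  n_2 = (-0.9558, +0.2941)
edge 4: e_4 = (+0.92, +1.52);  n_4 = (+0.8555, -0.5178)
∠(n_2, n_4) = 165.92°
δ = |180° − 165.92°| = 14.08°
14.08° ≤ 2α = 57.62°  →  valid

δ = 14.08°, valid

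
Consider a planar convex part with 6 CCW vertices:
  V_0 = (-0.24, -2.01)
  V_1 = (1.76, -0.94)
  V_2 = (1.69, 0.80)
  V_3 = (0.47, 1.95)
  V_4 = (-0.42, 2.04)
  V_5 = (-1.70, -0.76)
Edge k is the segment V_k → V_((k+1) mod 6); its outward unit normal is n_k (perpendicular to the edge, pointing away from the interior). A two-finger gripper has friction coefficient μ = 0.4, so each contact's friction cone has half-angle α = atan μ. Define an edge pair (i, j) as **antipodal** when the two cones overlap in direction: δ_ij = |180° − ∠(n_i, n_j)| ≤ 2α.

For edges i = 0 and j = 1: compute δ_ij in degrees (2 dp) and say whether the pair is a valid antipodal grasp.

δ = 115.84°, invalid

α = atan 0.4 = 21.80°;  2α = 43.60°
edge 0: e_0 = (+2.00, +1.07);  n_0 = (+0.4717, -0.8817)
edge 1: e_1 = (-0.07, +1.74);  n_1 = (+0.9992, +0.0402)
∠(n_0, n_1) = 64.16°
δ = |180° − 64.16°| = 115.84°
115.84° > 2α = 43.60°  →  invalid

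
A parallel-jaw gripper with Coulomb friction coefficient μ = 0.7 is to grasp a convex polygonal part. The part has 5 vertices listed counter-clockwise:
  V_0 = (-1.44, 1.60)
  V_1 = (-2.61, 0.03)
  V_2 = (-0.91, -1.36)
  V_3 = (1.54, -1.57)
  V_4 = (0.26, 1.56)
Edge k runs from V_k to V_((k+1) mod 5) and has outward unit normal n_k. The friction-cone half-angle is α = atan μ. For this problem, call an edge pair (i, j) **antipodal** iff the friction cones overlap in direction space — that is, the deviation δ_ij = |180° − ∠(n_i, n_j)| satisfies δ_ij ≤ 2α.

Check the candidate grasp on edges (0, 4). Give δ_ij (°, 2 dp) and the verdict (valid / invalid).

δ = 125.35°, invalid

α = atan 0.7 = 34.99°;  2α = 69.98°
edge 0: e_0 = (-1.17, -1.57);  n_0 = (-0.8018, +0.5975)
edge 4: e_4 = (-1.70, +0.04);  n_4 = (+0.0235, +0.9997)
∠(n_0, n_4) = 54.65°
δ = |180° − 54.65°| = 125.35°
125.35° > 2α = 69.98°  →  invalid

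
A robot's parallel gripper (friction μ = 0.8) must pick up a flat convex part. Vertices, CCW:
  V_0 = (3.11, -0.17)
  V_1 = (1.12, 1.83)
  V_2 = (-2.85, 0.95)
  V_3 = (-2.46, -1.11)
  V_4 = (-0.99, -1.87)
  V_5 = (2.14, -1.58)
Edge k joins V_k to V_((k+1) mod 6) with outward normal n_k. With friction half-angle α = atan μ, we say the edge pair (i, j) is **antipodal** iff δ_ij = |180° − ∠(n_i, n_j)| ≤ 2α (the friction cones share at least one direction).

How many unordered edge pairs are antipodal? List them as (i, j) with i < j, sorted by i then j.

count = 7; pairs: (0,2), (0,3), (0,4), (1,3), (1,4), (1,5), (2,5)

α = atan 0.8 = 38.66°;  2α = 77.32°
n_0 = (+0.7089, +0.7053)
n_1 = (-0.2164, +0.9763)
n_2 = (-0.9825, -0.1860)
n_3 = (-0.4593, -0.8883)
n_4 = (+0.0923, -0.9957)
n_5 = (+0.8239, -0.5668)
  (0,1): δ = 122.36°  ·
  (0,2): δ = 34.14°  ✓
  (0,3): δ = 17.80°  ✓
  (0,4): δ = 50.44°  ✓
  (0,5): δ = 100.62°  ·
  (1,2): δ = 91.78°  ·
  (1,3): δ = 39.84°  ✓
  (1,4): δ = 7.20°  ✓
  (1,5): δ = 42.98°  ✓
  (2,3): δ = 128.06°  ·
  (2,4): δ = 95.43°  ·
  (2,5): δ = 45.25°  ✓
  (3,4): δ = 147.37°  ·
  (3,5): δ = 97.19°  ·
  (4,5): δ = 129.82°  ·
antipodal pairs: 7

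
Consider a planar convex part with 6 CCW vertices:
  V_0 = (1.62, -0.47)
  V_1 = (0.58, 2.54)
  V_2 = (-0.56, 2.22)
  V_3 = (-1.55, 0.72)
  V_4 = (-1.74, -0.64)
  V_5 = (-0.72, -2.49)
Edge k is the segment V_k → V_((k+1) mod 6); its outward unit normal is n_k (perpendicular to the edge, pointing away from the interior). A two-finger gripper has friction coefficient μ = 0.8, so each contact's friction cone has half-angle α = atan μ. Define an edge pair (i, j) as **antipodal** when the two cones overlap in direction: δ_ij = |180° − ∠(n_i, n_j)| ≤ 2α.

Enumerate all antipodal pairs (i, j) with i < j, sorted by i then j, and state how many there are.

α = atan 0.8 = 38.66°;  2α = 77.32°
n_0 = (+0.9452, +0.3266)
n_1 = (-0.2703, +0.9628)
n_2 = (-0.8346, +0.5508)
n_3 = (-0.9904, +0.1384)
n_4 = (-0.8757, -0.4828)
n_5 = (+0.6535, -0.7570)
  (0,1): δ = 93.38°  ·
  (0,2): δ = 52.49°  ✓
  (0,3): δ = 27.01°  ✓
  (0,4): δ = 9.81°  ✓
  (0,5): δ = 111.74°  ·
  (1,2): δ = 139.10°  ·
  (1,3): δ = 113.63°  ·
  (1,4): δ = 76.81°  ✓
  (1,5): δ = 25.12°  ✓
  (2,3): δ = 154.53°  ·
  (2,4): δ = 117.70°  ·
  (2,5): δ = 15.77°  ✓
  (3,4): δ = 143.18°  ·
  (3,5): δ = 41.24°  ✓
  (4,5): δ = 78.07°  ·
antipodal pairs: 7

count = 7; pairs: (0,2), (0,3), (0,4), (1,4), (1,5), (2,5), (3,5)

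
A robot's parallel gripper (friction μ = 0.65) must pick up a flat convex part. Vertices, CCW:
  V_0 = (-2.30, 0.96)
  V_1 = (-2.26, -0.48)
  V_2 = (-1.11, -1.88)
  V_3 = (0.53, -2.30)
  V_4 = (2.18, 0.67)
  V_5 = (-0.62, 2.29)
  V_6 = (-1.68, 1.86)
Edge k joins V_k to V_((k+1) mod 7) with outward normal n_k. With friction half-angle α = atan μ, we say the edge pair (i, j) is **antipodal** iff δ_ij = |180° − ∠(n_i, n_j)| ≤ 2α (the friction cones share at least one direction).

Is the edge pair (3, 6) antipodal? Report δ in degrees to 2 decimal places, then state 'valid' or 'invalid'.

δ = 5.51°, valid

α = atan 0.65 = 33.02°;  2α = 66.05°
edge 3: e_3 = (+1.65, +2.97);  n_3 = (+0.8742, -0.4856)
edge 6: e_6 = (-0.62, -0.90);  n_6 = (-0.8235, +0.5673)
∠(n_3, n_6) = 174.49°
δ = |180° − 174.49°| = 5.51°
5.51° ≤ 2α = 66.05°  →  valid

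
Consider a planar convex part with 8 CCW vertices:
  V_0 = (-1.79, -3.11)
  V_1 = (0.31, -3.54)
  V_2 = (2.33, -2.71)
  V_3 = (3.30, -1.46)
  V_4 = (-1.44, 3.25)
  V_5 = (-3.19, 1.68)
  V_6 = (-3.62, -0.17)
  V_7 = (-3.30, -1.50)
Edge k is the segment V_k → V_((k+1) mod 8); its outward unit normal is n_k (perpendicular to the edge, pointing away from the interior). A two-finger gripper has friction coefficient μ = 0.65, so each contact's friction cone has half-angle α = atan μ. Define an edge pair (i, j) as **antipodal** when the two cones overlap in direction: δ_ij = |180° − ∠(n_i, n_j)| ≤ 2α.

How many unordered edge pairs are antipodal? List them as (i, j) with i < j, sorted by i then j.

α = atan 0.65 = 33.02°;  2α = 66.05°
n_0 = (-0.2006, -0.9797)
n_1 = (+0.3801, -0.9250)
n_2 = (+0.7900, -0.6131)
n_3 = (+0.7049, +0.7093)
n_4 = (-0.6678, +0.7444)
n_5 = (-0.9740, +0.2264)
n_6 = (-0.9723, -0.2339)
n_7 = (-0.7294, -0.6841)
  (0,1): δ = 146.09°  ·
  (0,2): δ = 116.24°  ·
  (0,3): δ = 33.25°  ✓
  (0,4): δ = 53.47°  ✓
  (0,5): δ = 88.49°  ·
  (0,6): δ = 115.10°  ·
  (0,7): δ = 144.74°  ·
  (1,2): δ = 150.15°  ·
  (1,3): δ = 67.16°  ·
  (1,4): δ = 19.56°  ✓
  (1,5): δ = 54.58°  ✓
  (1,6): δ = 81.19°  ·
  (1,7): δ = 110.83°  ·
  (2,3): δ = 97.01°  ·
  (2,4): δ = 10.29°  ✓
  (2,5): δ = 24.73°  ✓
  (2,6): δ = 51.34°  ✓
  (2,7): δ = 80.98°  ·
  (3,4): δ = 93.29°  ·
  (3,5): δ = 58.27°  ✓
  (3,6): δ = 31.65°  ✓
  (3,7): δ = 2.02°  ✓
  (4,5): δ = 144.98°  ·
  (4,6): δ = 118.37°  ·
  (4,7): δ = 88.73°  ·
  (5,6): δ = 153.39°  ·
  (5,7): δ = 123.75°  ·
  (6,7): δ = 150.36°  ·
antipodal pairs: 10

count = 10; pairs: (0,3), (0,4), (1,4), (1,5), (2,4), (2,5), (2,6), (3,5), (3,6), (3,7)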